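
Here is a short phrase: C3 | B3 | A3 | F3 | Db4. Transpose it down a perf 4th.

G2 F#3 E3 C3 Ab3

A perfect fourth down from C3 gives G2.
A perfect fourth down from B3 gives F#3.
A perfect fourth down from A3 gives E3.
A perfect fourth down from F3 gives C3.
Db4: a fourth down reaches A, and 5 semitones makes it Ab3.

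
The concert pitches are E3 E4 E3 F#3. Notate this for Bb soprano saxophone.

F#3 F#4 F#3 G#3

Written C4 sounds as Bb3 on the Bb soprano saxophone, so concert pitches are written a major second up.
E3 -> F#3
E4 -> F#4
E3 -> F#3
F#3 -> G#3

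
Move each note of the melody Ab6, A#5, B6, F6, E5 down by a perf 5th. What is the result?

Db6 D#5 E6 Bb5 A4

Ab6 gives Db6
A#5 gives D#5
B6 gives E6
F6 gives Bb5
E5 gives A4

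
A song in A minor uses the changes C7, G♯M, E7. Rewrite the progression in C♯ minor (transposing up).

A minor up to C♯ minor is a major third; each chord root moves by that interval while the quality stays the same.
C7: root C up a major third → E, giving E7.
G♯M: root G♯ up a major third → B#, giving B#M.
E7: root E up a major third → G#, giving G#7.

E7 B#M G#7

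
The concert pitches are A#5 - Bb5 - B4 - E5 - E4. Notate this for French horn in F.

E#6 F6 F#5 B5 B4

The French horn in F sounds a perfect fifth below written, so the written part must be a perfect fifth above concert — transpose each note up.
A#5 -> E#6
Bb5 -> F6
B4 -> F#5
E5 -> B5
E4 -> B4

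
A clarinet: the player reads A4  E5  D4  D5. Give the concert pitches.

Written C4 on the A clarinet sounds as A3, a minor third lower; apply that shift to every note.
A4 to F#4
E5 to C#5
D4 to B3
D5 to B4

F#4 C#5 B3 B4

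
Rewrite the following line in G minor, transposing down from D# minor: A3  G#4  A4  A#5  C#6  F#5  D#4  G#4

Db3 C4 Db4 D5 F5 Bb4 G3 C4

From D# down to G is an augmented fifth; apply that to each pitch.
A3 to Db3
G#4 to C4
A4 to Db4
A#5 to D5
C#6 to F5
F#5 to Bb4
D#4 to G3
G#4 to C4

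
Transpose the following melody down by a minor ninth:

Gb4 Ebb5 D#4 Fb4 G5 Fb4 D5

Gb4 -> F3
Ebb5 -> Db4
D#4 -> C##3
Fb4 -> Eb3
G5 -> F#4
Fb4 -> Eb3
D5 -> C#4

F3 Db4 C##3 Eb3 F#4 Eb3 C#4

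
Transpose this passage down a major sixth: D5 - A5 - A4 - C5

F4 C5 C4 Eb4

D5: a sixth down reaches F, and 9 semitones makes it F4.
A major sixth down from A5 gives C5.
A4 down a major sixth is C4.
C5: a sixth down reaches E, and 9 semitones makes it Eb4.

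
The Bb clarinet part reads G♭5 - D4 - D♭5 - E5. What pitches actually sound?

Fb5 C4 Cb5 D5

The Bb clarinet sounds a major second below written, so transpose each written note down a major second.
Gb5 becomes Fb5
D4 becomes C4
Db5 becomes Cb5
E5 becomes D5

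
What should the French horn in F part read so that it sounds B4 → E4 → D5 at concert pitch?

F#5 B4 A5

The French horn in F sounds a perfect fifth below written, so the written part must be a perfect fifth above concert — transpose each note up.
B4 becomes F#5
E4 becomes B4
D5 becomes A5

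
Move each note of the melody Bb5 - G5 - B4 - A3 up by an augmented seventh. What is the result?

Bb5 → A#6
G5 → F##6
B4 → A##5
A3 → G##4

A#6 F##6 A##5 G##4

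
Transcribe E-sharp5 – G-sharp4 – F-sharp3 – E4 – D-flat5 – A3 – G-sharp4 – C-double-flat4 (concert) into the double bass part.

Written C4 sounds as C3 on the double bass, so concert pitches are written a perfect octave up.
E#5 gives E#6
G#4 gives G#5
F#3 gives F#4
E4 gives E5
Db5 gives Db6
A3 gives A4
G#4 gives G#5
Cbb4 gives Cbb5

E#6 G#5 F#4 E5 Db6 A4 G#5 Cbb5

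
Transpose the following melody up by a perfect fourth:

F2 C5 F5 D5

Bb2 F5 Bb5 G5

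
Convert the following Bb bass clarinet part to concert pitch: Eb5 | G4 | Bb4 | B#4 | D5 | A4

Written C4 on the Bb bass clarinet sounds as Bb2, a major ninth lower; apply that shift to every note.
Eb5 to Db4
G4 to F3
Bb4 to Ab3
B#4 to A#3
D5 to C4
A4 to G3

Db4 F3 Ab3 A#3 C4 G3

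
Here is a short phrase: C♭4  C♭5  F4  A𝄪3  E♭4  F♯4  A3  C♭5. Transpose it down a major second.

Cb4 -> Bbb3
Cb5 -> Bbb4
F4 -> Eb4
A##3 -> G##3
Eb4 -> Db4
F#4 -> E4
A3 -> G3
Cb5 -> Bbb4

Bbb3 Bbb4 Eb4 G##3 Db4 E4 G3 Bbb4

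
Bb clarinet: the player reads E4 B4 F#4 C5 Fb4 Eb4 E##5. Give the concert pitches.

The Bb clarinet sounds a major second below written, so transpose each written note down a major second.
E4 -> D4
B4 -> A4
F#4 -> E4
C5 -> Bb4
Fb4 -> Ebb4
Eb4 -> Db4
E##5 -> D##5

D4 A4 E4 Bb4 Ebb4 Db4 D##5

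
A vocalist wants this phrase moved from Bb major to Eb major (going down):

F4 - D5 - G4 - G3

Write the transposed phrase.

Bb3 G4 C4 C3

From Bb down to Eb is a perfect fifth; apply that to each pitch.
F4 becomes Bb3
D5 becomes G4
G4 becomes C4
G3 becomes C3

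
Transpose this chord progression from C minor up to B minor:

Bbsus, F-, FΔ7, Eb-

Asus E- EΔ7 D-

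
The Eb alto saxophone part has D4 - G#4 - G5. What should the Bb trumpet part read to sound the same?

G3 C#4 C5

First find concert pitch: the Eb alto saxophone sounds a major sixth below written, so D4 G#4 G5 sounds F3 B3 Bb4.
Then write for Bb trumpet: it sounds a major second below written, so the part must be a major second above concert.
F3 → G3
B3 → C#4
Bb4 → C5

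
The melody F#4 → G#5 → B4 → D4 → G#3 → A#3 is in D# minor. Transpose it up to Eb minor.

Gb4 Ab5 Cb5 Ebb4 Ab3 Bb3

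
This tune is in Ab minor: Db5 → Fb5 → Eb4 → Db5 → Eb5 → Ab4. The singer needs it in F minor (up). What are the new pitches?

Bb5 Db6 C5 Bb5 C6 F5

From Ab up to F is a major sixth; apply that to each pitch.
Db5 gives Bb5
Fb5 gives Db6
Eb4 gives C5
Db5 gives Bb5
Eb5 gives C6
Ab4 gives F5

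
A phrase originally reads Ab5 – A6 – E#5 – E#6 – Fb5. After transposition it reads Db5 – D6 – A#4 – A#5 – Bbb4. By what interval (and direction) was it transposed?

From Ab5 to Db5 is 5 letter names — a fifth of some quality.
Db5 to Ab5 is 7 semitones, which makes it a perfect fifth; the second version is lower, so the direction is down.
Checking another pair — Fb5 → Bbb4 — gives the same interval.

down a perfect fifth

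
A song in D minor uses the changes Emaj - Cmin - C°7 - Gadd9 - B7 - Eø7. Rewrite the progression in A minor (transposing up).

Bmaj Gmin G°7 Dadd9 F#7 Bø7

D minor up to A minor is a perfect fifth; each chord root moves by that interval while the quality stays the same.
Emaj: root E up a perfect fifth → B, giving Bmaj.
Cmin: root C up a perfect fifth → G, giving Gmin.
C°7: root C up a perfect fifth → G, giving G°7.
Gadd9: root G up a perfect fifth → D, giving Dadd9.
B7: root B up a perfect fifth → F#, giving F#7.
Eø7: root E up a perfect fifth → B, giving Bø7.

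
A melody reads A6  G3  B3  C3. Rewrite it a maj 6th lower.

A6 → C6
G3 → Bb2
B3 → D3
C3 → Eb2

C6 Bb2 D3 Eb2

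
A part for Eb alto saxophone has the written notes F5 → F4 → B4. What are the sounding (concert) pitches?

The Eb alto saxophone sounds a major sixth below written, so transpose each written note down a major sixth.
F5 to Ab4
F4 to Ab3
B4 to D4

Ab4 Ab3 D4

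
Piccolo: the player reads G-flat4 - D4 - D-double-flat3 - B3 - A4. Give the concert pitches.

The piccolo sounds a perfect octave above written, so transpose each written note up a perfect octave.
Gb4 gives Gb5
D4 gives D5
Dbb3 gives Dbb4
B3 gives B4
A4 gives A5

Gb5 D5 Dbb4 B4 A5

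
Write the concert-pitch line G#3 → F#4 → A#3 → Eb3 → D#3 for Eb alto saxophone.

Written C4 sounds as Eb3 on the Eb alto saxophone, so concert pitches are written a major sixth up.
G#3 becomes E#4
F#4 becomes D#5
A#3 becomes F##4
Eb3 becomes C4
D#3 becomes B#3

E#4 D#5 F##4 C4 B#3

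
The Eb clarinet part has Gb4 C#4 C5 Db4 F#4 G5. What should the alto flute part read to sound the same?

Ebb5 A4 Ab5 Bbb4 D5 Eb6

First find concert pitch: the Eb clarinet sounds a minor third above written, so Gb4 C#4 C5 Db4 F#4 G5 sounds Bbb4 E4 Eb5 Fb4 A4 Bb5.
Then write for alto flute: it sounds a perfect fourth below written, so the part must be a perfect fourth above concert.
Bbb4 → Ebb5
E4 → A4
Eb5 → Ab5
Fb4 → Bbb4
A4 → D5
Bb5 → Eb6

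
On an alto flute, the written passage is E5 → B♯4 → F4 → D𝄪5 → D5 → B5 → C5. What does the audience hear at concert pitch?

B4 F##4 C4 A##4 A4 F#5 G4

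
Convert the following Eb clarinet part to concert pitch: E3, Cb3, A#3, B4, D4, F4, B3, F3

Written C4 on the Eb clarinet sounds as Eb4, a minor third higher; apply that shift to every note.
E3 becomes G3
Cb3 becomes Ebb3
A#3 becomes C#4
B4 becomes D5
D4 becomes F4
F4 becomes Ab4
B3 becomes D4
F3 becomes Ab3

G3 Ebb3 C#4 D5 F4 Ab4 D4 Ab3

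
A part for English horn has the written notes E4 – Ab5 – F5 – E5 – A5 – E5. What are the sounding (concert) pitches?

Written C4 on the English horn sounds as F3, a perfect fifth lower; apply that shift to every note.
E4 to A3
Ab5 to Db5
F5 to Bb4
E5 to A4
A5 to D5
E5 to A4

A3 Db5 Bb4 A4 D5 A4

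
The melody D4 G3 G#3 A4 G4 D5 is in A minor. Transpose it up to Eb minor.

A minor to Eb minor up is a diminished fifth, so every note moves up by that interval.
D4 to Ab4
G3 to Db4
G#3 to D4
A4 to Eb5
G4 to Db5
D5 to Ab5

Ab4 Db4 D4 Eb5 Db5 Ab5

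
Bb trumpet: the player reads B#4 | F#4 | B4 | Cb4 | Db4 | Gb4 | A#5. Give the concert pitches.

The Bb trumpet sounds a major second below written, so transpose each written note down a major second.
B#4 becomes A#4
F#4 becomes E4
B4 becomes A4
Cb4 becomes Bbb3
Db4 becomes Cb4
Gb4 becomes Fb4
A#5 becomes G#5

A#4 E4 A4 Bbb3 Cb4 Fb4 G#5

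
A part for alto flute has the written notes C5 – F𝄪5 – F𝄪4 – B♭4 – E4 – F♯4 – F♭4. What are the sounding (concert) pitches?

G4 C##5 C##4 F4 B3 C#4 Cb4

Written C4 on the alto flute sounds as G3, a perfect fourth lower; apply that shift to every note.
C5 gives G4
F##5 gives C##5
F##4 gives C##4
Bb4 gives F4
E4 gives B3
F#4 gives C#4
Fb4 gives Cb4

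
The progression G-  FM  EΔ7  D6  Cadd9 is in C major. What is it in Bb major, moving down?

C major down to Bb major is a major second; each chord root moves by that interval while the quality stays the same.
G-: root G down a major second → F, giving F-.
FM: root F down a major second → Eb, giving EbM.
EΔ7: root E down a major second → D, giving DΔ7.
D6: root D down a major second → C, giving C6.
Cadd9: root C down a major second → Bb, giving Bbadd9.

F- EbM DΔ7 C6 Bbadd9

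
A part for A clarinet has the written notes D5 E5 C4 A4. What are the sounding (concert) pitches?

B4 C#5 A3 F#4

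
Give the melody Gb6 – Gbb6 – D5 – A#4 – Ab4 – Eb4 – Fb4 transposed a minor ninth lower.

Gb6 down a minor ninth is F5.
Gbb6 down a minor ninth is Fb5.
D5: a ninth down reaches C, and 13 semitones makes it C#4.
A minor ninth down from A#4 gives G##3.
A minor ninth down from Ab4 gives G3.
Eb4: a ninth down reaches D, and 13 semitones makes it D3.
Fb4 down a minor ninth is Eb3.

F5 Fb5 C#4 G##3 G3 D3 Eb3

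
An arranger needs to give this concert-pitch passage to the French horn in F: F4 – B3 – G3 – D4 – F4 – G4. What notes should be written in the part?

Written C4 sounds as F3 on the French horn in F, so concert pitches are written a perfect fifth up.
F4 -> C5
B3 -> F#4
G3 -> D4
D4 -> A4
F4 -> C5
G4 -> D5

C5 F#4 D4 A4 C5 D5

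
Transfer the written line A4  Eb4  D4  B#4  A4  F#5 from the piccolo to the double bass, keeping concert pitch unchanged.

A6 Eb6 D6 B#6 A6 F#7

First find concert pitch: the piccolo sounds a perfect octave above written, so A4 Eb4 D4 B#4 A4 F#5 sounds A5 Eb5 D5 B#5 A5 F#6.
Then write for double bass: it sounds a perfect octave below written, so the part must be a perfect octave above concert.
A5 → A6
Eb5 → Eb6
D5 → D6
B#5 → B#6
A5 → A6
F#6 → F#7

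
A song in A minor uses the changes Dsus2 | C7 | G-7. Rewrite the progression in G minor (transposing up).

Csus2 Bb7 F-7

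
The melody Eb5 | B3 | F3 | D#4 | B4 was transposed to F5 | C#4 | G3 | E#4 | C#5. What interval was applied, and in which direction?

Take the first pair: Eb5 → F5. E to F spans 2 letter names, so the interval is some kind of second.
Eb5 to F5 is 2 semitones, which makes it a major second; the second version is higher, so the direction is up.
Checking another pair — B4 → C#5 — gives the same interval.

up a major second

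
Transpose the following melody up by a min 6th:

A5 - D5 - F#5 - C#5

F6 Bb5 D6 A5

A5 up a minor sixth is F6.
D5: a sixth up reaches B, and 8 semitones makes it Bb5.
F#5 up a minor sixth is D6.
C#5 up a minor sixth is A5.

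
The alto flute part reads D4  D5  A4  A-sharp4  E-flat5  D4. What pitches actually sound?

A3 A4 E4 E#4 Bb4 A3

Written C4 on the alto flute sounds as G3, a perfect fourth lower; apply that shift to every note.
D4 gives A3
D5 gives A4
A4 gives E4
A#4 gives E#4
Eb5 gives Bb4
D4 gives A3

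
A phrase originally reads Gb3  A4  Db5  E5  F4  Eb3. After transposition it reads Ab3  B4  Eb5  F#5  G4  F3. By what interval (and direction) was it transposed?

From Gb3 to Ab3 is 2 letter names — a second of some quality.
Gb3 to Ab3 is 2 semitones, which makes it a major second; the second version is higher, so the direction is up.
Checking another pair — Eb3 → F3 — gives the same interval.

up a major second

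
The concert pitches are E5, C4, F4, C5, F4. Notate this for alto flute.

A5 F4 Bb4 F5 Bb4

Written C4 sounds as G3 on the alto flute, so concert pitches are written a perfect fourth up.
E5 becomes A5
C4 becomes F4
F4 becomes Bb4
C5 becomes F5
F4 becomes Bb4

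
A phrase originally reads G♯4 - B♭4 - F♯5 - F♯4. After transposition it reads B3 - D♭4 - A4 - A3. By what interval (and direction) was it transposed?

down a major sixth

From G#4 to B3 is 6 letter names — a sixth of some quality.
B3 to G#4 is 9 semitones, which makes it a major sixth; the second version is lower, so the direction is down.
Checking another pair — F#4 → A3 — gives the same interval.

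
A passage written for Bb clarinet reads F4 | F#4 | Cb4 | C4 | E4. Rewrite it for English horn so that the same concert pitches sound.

Bb4 B4 Fb4 F4 A4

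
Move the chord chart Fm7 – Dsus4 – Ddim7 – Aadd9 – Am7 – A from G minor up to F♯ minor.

G minor up to F♯ minor is a major seventh; each chord root moves by that interval while the quality stays the same.
Fm7: root F up a major seventh → E, giving Em7.
Dsus4: root D up a major seventh → C#, giving C#sus4.
Ddim7: root D up a major seventh → C#, giving C#dim7.
Aadd9: root A up a major seventh → G#, giving G#add9.
Am7: root A up a major seventh → G#, giving G#m7.
A: root A up a major seventh → G#, giving G#.

Em7 C#sus4 C#dim7 G#add9 G#m7 G#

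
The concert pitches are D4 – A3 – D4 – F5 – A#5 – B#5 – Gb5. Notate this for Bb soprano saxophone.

Written C4 sounds as Bb3 on the Bb soprano saxophone, so concert pitches are written a major second up.
D4 -> E4
A3 -> B3
D4 -> E4
F5 -> G5
A#5 -> B#5
B#5 -> C##6
Gb5 -> Ab5

E4 B3 E4 G5 B#5 C##6 Ab5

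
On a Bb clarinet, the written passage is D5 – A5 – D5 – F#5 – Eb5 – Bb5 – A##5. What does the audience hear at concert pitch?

The Bb clarinet sounds a major second below written, so transpose each written note down a major second.
D5 gives C5
A5 gives G5
D5 gives C5
F#5 gives E5
Eb5 gives Db5
Bb5 gives Ab5
A##5 gives G##5

C5 G5 C5 E5 Db5 Ab5 G##5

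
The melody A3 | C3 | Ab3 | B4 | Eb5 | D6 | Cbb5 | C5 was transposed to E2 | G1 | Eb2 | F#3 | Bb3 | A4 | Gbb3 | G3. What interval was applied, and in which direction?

From A3 to E2 is 11 letter names — an eleventh of some quality.
E2 to A3 is 17 semitones, which makes it a perfect eleventh; the second version is lower, so the direction is down.
Checking another pair — C5 → G3 — gives the same interval.

down a perfect eleventh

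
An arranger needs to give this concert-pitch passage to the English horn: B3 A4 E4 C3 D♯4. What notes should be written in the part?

F#4 E5 B4 G3 A#4

The English horn sounds a perfect fifth below written, so the written part must be a perfect fifth above concert — transpose each note up.
B3 -> F#4
A4 -> E5
E4 -> B4
C3 -> G3
D#4 -> A#4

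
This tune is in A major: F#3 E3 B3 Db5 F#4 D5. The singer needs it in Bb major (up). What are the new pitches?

From A up to Bb is a minor second; apply that to each pitch.
F#3 to G3
E3 to F3
B3 to C4
Db5 to Ebb5
F#4 to G4
D5 to Eb5

G3 F3 C4 Ebb5 G4 Eb5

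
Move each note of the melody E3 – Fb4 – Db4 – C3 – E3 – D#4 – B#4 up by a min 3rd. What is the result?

G3 Abb4 Fb4 Eb3 G3 F#4 D#5

E3: a third up reaches G, and 3 semitones makes it G3.
Fb4 up a minor third is Abb4.
Db4 up a minor third is Fb4.
A minor third up from C3 gives Eb3.
E3: a third up reaches G, and 3 semitones makes it G3.
D#4 up a minor third is F#4.
B#4 up a minor third is D#5.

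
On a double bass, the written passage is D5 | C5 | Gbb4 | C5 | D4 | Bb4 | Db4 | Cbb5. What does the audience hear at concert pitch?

The double bass sounds a perfect octave below written, so transpose each written note down a perfect octave.
D5 becomes D4
C5 becomes C4
Gbb4 becomes Gbb3
C5 becomes C4
D4 becomes D3
Bb4 becomes Bb3
Db4 becomes Db3
Cbb5 becomes Cbb4

D4 C4 Gbb3 C4 D3 Bb3 Db3 Cbb4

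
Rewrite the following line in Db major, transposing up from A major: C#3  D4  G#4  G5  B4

From A up to Db is a diminished fourth; apply that to each pitch.
C#3 → F3
D4 → Gb4
G#4 → C5
G5 → Cb6
B4 → Eb5

F3 Gb4 C5 Cb6 Eb5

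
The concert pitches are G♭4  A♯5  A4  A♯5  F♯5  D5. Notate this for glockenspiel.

Gb2 A#3 A2 A#3 F#3 D3

The glockenspiel sounds a perfect fifteenth above written, so the written part must be a perfect fifteenth below concert — transpose each note down.
Gb4 → Gb2
A#5 → A#3
A4 → A2
A#5 → A#3
F#5 → F#3
D5 → D3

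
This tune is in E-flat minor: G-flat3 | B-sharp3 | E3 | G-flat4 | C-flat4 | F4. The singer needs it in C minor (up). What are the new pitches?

Eb4 G##4 C#4 Eb5 Ab4 D5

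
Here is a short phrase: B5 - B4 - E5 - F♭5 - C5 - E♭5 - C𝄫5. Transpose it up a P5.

F#6 F#5 B5 Cb6 G5 Bb5 Gbb5

B5 up a perfect fifth is F#6.
B4: a fifth up reaches F, and 7 semitones makes it F#5.
E5 up a perfect fifth is B5.
Fb5 up a perfect fifth is Cb6.
C5 up a perfect fifth is G5.
Eb5 up a perfect fifth is Bb5.
Cbb5 up a perfect fifth is Gbb5.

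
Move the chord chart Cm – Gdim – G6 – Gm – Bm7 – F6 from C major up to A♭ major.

C major up to A♭ major is a minor sixth; each chord root moves by that interval while the quality stays the same.
Cm: root C up a minor sixth → Ab, giving Abm.
Gdim: root G up a minor sixth → Eb, giving Ebdim.
G6: root G up a minor sixth → Eb, giving Eb6.
Gm: root G up a minor sixth → Eb, giving Ebm.
Bm7: root B up a minor sixth → G, giving Gm7.
F6: root F up a minor sixth → Db, giving Db6.

Abm Ebdim Eb6 Ebm Gm7 Db6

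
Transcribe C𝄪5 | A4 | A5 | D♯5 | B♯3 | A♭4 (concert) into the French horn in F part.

G##5 E5 E6 A#5 F##4 Eb5

The French horn in F sounds a perfect fifth below written, so the written part must be a perfect fifth above concert — transpose each note up.
C##5 -> G##5
A4 -> E5
A5 -> E6
D#5 -> A#5
B#3 -> F##4
Ab4 -> Eb5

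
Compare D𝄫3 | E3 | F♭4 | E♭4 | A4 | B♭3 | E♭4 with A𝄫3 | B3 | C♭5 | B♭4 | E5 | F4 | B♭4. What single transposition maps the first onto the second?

up a perfect fifth

Take the first pair: Dbb3 → Abb3. D to A spans 5 letter names, so the interval is some kind of fifth.
Dbb3 to Abb3 is 7 semitones, which makes it a perfect fifth; the second version is higher, so the direction is up.
Checking another pair — Eb4 → Bb4 — gives the same interval.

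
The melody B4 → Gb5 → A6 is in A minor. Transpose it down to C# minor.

A minor to C# minor down is a minor sixth, so every note moves down by that interval.
B4 -> D#4
Gb5 -> Bb4
A6 -> C#6

D#4 Bb4 C#6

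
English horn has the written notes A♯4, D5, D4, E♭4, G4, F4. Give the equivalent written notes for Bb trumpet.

First find concert pitch: the English horn sounds a perfect fifth below written, so A♯4 D5 D4 E♭4 G4 F4 sounds D#4 G4 G3 Ab3 C4 Bb3.
Then write for Bb trumpet: it sounds a major second below written, so the part must be a major second above concert.
D#4 → E#4
G4 → A4
G3 → A3
Ab3 → Bb3
C4 → D4
Bb3 → C4

E#4 A4 A3 Bb3 D4 C4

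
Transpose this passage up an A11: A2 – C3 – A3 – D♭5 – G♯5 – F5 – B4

D#4 F#4 D#5 G6 C##7 B6 E#6

A2 becomes D#4
C3 becomes F#4
A3 becomes D#5
Db5 becomes G6
G#5 becomes C##7
F5 becomes B6
B4 becomes E#6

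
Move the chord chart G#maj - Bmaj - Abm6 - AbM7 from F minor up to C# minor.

D##maj F##maj Em6 EM7

F minor up to C# minor is an augmented fifth; each chord root moves by that interval while the quality stays the same.
G#maj: root G# up an augmented fifth → D##, giving D##maj.
Bmaj: root B up an augmented fifth → F##, giving F##maj.
Abm6: root Ab up an augmented fifth → E, giving Em6.
AbM7: root Ab up an augmented fifth → E, giving EM7.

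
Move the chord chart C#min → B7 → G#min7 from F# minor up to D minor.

F# minor up to D minor is a minor sixth; each chord root moves by that interval while the quality stays the same.
C#min: root C# up a minor sixth → A, giving Amin.
B7: root B up a minor sixth → G, giving G7.
G#min7: root G# up a minor sixth → E, giving Emin7.

Amin G7 Emin7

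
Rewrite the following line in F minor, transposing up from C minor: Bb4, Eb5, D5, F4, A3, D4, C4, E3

C minor to F minor up is a perfect fourth, so every note moves up by that interval.
Bb4 → Eb5
Eb5 → Ab5
D5 → G5
F4 → Bb4
A3 → D4
D4 → G4
C4 → F4
E3 → A3

Eb5 Ab5 G5 Bb4 D4 G4 F4 A3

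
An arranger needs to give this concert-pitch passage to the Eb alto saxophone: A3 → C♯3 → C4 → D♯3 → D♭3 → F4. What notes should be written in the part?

Written C4 sounds as Eb3 on the Eb alto saxophone, so concert pitches are written a major sixth up.
A3 becomes F#4
C#3 becomes A#3
C4 becomes A4
D#3 becomes B#3
Db3 becomes Bb3
F4 becomes D5

F#4 A#3 A4 B#3 Bb3 D5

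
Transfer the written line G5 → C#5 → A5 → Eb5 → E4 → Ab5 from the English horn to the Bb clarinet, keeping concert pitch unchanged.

First find concert pitch: the English horn sounds a perfect fifth below written, so G5 C#5 A5 Eb5 E4 Ab5 sounds C5 F#4 D5 Ab4 A3 Db5.
Then write for Bb clarinet: it sounds a major second below written, so the part must be a major second above concert.
C5 → D5
F#4 → G#4
D5 → E5
Ab4 → Bb4
A3 → B3
Db5 → Eb5

D5 G#4 E5 Bb4 B3 Eb5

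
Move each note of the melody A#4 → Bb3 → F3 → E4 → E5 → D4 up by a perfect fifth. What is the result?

A#4: a fifth up reaches E, and 7 semitones makes it E#5.
Bb3 up a perfect fifth is F4.
F3 up a perfect fifth is C4.
A perfect fifth up from E4 gives B4.
A perfect fifth up from E5 gives B5.
A perfect fifth up from D4 gives A4.

E#5 F4 C4 B4 B5 A4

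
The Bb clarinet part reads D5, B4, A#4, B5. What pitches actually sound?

Written C4 on the Bb clarinet sounds as Bb3, a major second lower; apply that shift to every note.
D5 → C5
B4 → A4
A#4 → G#4
B5 → A5

C5 A4 G#4 A5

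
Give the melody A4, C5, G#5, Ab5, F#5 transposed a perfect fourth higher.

D5 F5 C#6 Db6 B5

A4 gives D5
C5 gives F5
G#5 gives C#6
Ab5 gives Db6
F#5 gives B5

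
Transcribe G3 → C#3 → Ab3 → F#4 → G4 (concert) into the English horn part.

D4 G#3 Eb4 C#5 D5

The English horn sounds a perfect fifth below written, so the written part must be a perfect fifth above concert — transpose each note up.
G3 becomes D4
C#3 becomes G#3
Ab3 becomes Eb4
F#4 becomes C#5
G4 becomes D5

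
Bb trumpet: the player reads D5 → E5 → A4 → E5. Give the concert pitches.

C5 D5 G4 D5

Written C4 on the Bb trumpet sounds as Bb3, a major second lower; apply that shift to every note.
D5 becomes C5
E5 becomes D5
A4 becomes G4
E5 becomes D5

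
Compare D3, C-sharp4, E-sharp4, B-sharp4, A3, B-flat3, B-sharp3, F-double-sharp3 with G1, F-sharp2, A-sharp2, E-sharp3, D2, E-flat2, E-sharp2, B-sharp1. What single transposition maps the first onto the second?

down a perfect twelfth

From D3 to G1 is 12 letter names — a twelfth of some quality.
G1 to D3 is 19 semitones, which makes it a perfect twelfth; the second version is lower, so the direction is down.
Checking another pair — F##3 → B#1 — gives the same interval.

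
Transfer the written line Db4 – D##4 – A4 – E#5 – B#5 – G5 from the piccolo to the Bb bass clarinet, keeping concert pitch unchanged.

First find concert pitch: the piccolo sounds a perfect octave above written, so Db4 D##4 A4 E#5 B#5 G5 sounds Db5 D##5 A5 E#6 B#6 G6.
Then write for Bb bass clarinet: it sounds a major ninth below written, so the part must be a major ninth above concert.
Db5 → Eb6
D##5 → E##6
A5 → B6
E#6 → F##7
B#6 → C##8
G6 → A7

Eb6 E##6 B6 F##7 C##8 A7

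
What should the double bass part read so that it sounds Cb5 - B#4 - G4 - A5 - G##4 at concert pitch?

Cb6 B#5 G5 A6 G##5

Written C4 sounds as C3 on the double bass, so concert pitches are written a perfect octave up.
Cb5 to Cb6
B#4 to B#5
G4 to G5
A5 to A6
G##4 to G##5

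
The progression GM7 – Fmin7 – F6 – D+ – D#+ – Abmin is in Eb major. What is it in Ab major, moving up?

CM7 Bbmin7 Bb6 G+ G#+ Dbmin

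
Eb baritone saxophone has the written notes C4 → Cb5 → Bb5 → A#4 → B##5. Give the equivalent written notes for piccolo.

First find concert pitch: the Eb baritone saxophone sounds a major thirteenth below written, so C4 Cb5 Bb5 A#4 B##5 sounds Eb2 Ebb3 Db4 C#3 D##4.
Then write for piccolo: it sounds a perfect octave above written, so the part must be a perfect octave below concert.
Eb2 → Eb1
Ebb3 → Ebb2
Db4 → Db3
C#3 → C#2
D##4 → D##3

Eb1 Ebb2 Db3 C#2 D##3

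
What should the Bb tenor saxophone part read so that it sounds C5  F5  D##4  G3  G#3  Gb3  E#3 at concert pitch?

D6 G6 E##5 A4 A#4 Ab4 F##4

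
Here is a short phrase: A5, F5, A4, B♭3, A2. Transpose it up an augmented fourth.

D#6 B5 D#5 E4 D#3

A5 gives D#6
F5 gives B5
A4 gives D#5
Bb3 gives E4
A2 gives D#3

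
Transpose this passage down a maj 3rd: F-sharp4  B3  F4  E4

F#4 becomes D4
B3 becomes G3
F4 becomes Db4
E4 becomes C4

D4 G3 Db4 C4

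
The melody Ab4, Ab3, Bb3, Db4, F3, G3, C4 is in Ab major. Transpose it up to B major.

Ab major to B major up is an augmented second, so every note moves up by that interval.
Ab4 becomes B4
Ab3 becomes B3
Bb3 becomes C#4
Db4 becomes E4
F3 becomes G#3
G3 becomes A#3
C4 becomes D#4

B4 B3 C#4 E4 G#3 A#3 D#4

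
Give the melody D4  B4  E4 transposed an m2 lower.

C#4 A#4 D#4

D4 becomes C#4
B4 becomes A#4
E4 becomes D#4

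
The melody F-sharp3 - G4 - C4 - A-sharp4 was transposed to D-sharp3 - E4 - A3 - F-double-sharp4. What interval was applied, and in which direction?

From F#3 to D#3 is 3 letter names — a third of some quality.
D#3 to F#3 is 3 semitones, which makes it a minor third; the second version is lower, so the direction is down.
Checking another pair — A#4 → F##4 — gives the same interval.

down a minor third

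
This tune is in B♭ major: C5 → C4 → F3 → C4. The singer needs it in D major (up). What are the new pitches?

From B♭ up to D is a major third; apply that to each pitch.
C5 -> E5
C4 -> E4
F3 -> A3
C4 -> E4

E5 E4 A3 E4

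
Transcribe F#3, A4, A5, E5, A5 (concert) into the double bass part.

F#4 A5 A6 E6 A6

The double bass sounds a perfect octave below written, so the written part must be a perfect octave above concert — transpose each note up.
F#3 gives F#4
A4 gives A5
A5 gives A6
E5 gives E6
A5 gives A6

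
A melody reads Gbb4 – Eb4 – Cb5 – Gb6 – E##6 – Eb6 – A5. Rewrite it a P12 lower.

Cbb3 Ab2 Fb3 Cb5 A##4 Ab4 D4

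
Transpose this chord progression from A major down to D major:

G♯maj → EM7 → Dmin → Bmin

C#maj AM7 Gmin Emin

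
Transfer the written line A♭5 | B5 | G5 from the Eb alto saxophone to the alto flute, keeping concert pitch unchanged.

Fb5 G5 Eb5

First find concert pitch: the Eb alto saxophone sounds a major sixth below written, so A♭5 B5 G5 sounds Cb5 D5 Bb4.
Then write for alto flute: it sounds a perfect fourth below written, so the part must be a perfect fourth above concert.
Cb5 → Fb5
D5 → G5
Bb4 → Eb5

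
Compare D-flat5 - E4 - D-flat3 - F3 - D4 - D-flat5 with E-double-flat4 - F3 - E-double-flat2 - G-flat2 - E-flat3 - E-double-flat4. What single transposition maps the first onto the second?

From Db5 to Ebb4 is 7 letter names — a seventh of some quality.
Ebb4 to Db5 is 11 semitones, which makes it a major seventh; the second version is lower, so the direction is down.
Checking another pair — Db5 → Ebb4 — gives the same interval.

down a major seventh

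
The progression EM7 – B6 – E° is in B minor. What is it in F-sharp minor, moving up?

B minor up to F-sharp minor is a perfect fifth; each chord root moves by that interval while the quality stays the same.
EM7: root E up a perfect fifth → B, giving BM7.
B6: root B up a perfect fifth → F#, giving F#6.
E°: root E up a perfect fifth → B, giving B°.

BM7 F#6 B°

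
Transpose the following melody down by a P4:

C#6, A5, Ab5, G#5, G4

C#6 becomes G#5
A5 becomes E5
Ab5 becomes Eb5
G#5 becomes D#5
G4 becomes D4

G#5 E5 Eb5 D#5 D4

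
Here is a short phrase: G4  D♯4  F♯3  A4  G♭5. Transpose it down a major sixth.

G4: a sixth down reaches B, and 9 semitones makes it Bb3.
A major sixth down from D#4 gives F#3.
A major sixth down from F#3 gives A2.
A4: a sixth down reaches C, and 9 semitones makes it C4.
A major sixth down from Gb5 gives Bbb4.

Bb3 F#3 A2 C4 Bbb4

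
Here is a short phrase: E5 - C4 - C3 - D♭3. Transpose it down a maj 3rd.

C5 Ab3 Ab2 Bbb2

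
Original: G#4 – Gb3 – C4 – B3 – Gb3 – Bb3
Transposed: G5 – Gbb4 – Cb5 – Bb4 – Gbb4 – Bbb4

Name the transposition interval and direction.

Take the first pair: G#4 → G5. G to G spans 8 letter names, so the interval is some kind of octave.
G#4 to G5 is 11 semitones, which makes it a diminished octave; the second version is higher, so the direction is up.
Checking another pair — Bb3 → Bbb4 — gives the same interval.

up a diminished octave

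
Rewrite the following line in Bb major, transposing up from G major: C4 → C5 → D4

Eb4 Eb5 F4

From G up to Bb is a minor third; apply that to each pitch.
C4 gives Eb4
C5 gives Eb5
D4 gives F4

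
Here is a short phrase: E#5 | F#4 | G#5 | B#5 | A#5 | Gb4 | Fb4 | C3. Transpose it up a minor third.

E#5 up a minor third is G#5.
A minor third up from F#4 gives A4.
A minor third up from G#5 gives B5.
A minor third up from B#5 gives D#6.
A#5 up a minor third is C#6.
Gb4: a third up reaches B, and 3 semitones makes it Bbb4.
Fb4 up a minor third is Abb4.
A minor third up from C3 gives Eb3.

G#5 A4 B5 D#6 C#6 Bbb4 Abb4 Eb3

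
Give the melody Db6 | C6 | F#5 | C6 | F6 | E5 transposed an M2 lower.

Db6 gives Cb6
C6 gives Bb5
F#5 gives E5
C6 gives Bb5
F6 gives Eb6
E5 gives D5

Cb6 Bb5 E5 Bb5 Eb6 D5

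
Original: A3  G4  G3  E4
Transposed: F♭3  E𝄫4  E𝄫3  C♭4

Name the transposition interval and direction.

From A3 to Fb3 is 3 letter names — a third of some quality.
Fb3 to A3 is 5 semitones, which makes it an augmented third; the second version is lower, so the direction is down.
Checking another pair — E4 → Cb4 — gives the same interval.

down an augmented third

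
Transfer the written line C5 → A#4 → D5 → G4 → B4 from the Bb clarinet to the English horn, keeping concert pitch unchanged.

F5 D#5 G5 C5 E5

First find concert pitch: the Bb clarinet sounds a major second below written, so C5 A#4 D5 G4 B4 sounds Bb4 G#4 C5 F4 A4.
Then write for English horn: it sounds a perfect fifth below written, so the part must be a perfect fifth above concert.
Bb4 → F5
G#4 → D#5
C5 → G5
F4 → C5
A4 → E5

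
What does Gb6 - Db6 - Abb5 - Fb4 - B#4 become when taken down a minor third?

Eb6 Bb5 Fb5 Db4 G##4

A minor third down from Gb6 gives Eb6.
A minor third down from Db6 gives Bb5.
Abb5 down a minor third is Fb5.
A minor third down from Fb4 gives Db4.
B#4 down a minor third is G##4.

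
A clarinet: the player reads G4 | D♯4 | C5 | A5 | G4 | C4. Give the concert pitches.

Written C4 on the A clarinet sounds as A3, a minor third lower; apply that shift to every note.
G4 gives E4
D#4 gives B#3
C5 gives A4
A5 gives F#5
G4 gives E4
C4 gives A3

E4 B#3 A4 F#5 E4 A3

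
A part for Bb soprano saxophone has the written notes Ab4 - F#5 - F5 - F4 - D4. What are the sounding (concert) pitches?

Gb4 E5 Eb5 Eb4 C4

Written C4 on the Bb soprano saxophone sounds as Bb3, a major second lower; apply that shift to every note.
Ab4 becomes Gb4
F#5 becomes E5
F5 becomes Eb5
F4 becomes Eb4
D4 becomes C4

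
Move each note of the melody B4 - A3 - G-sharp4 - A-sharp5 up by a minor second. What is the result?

B4 up a minor second is C5.
A3 up a minor second is Bb3.
A minor second up from G#4 gives A4.
A#5: a second up reaches B, and 1 semitone makes it B5.

C5 Bb3 A4 B5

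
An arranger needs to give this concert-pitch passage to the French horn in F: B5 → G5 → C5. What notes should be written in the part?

F#6 D6 G5

Written C4 sounds as F3 on the French horn in F, so concert pitches are written a perfect fifth up.
B5 -> F#6
G5 -> D6
C5 -> G5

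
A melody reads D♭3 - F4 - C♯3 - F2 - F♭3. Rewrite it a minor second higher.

Db3 becomes Ebb3
F4 becomes Gb4
C#3 becomes D3
F2 becomes Gb2
Fb3 becomes Gbb3

Ebb3 Gb4 D3 Gb2 Gbb3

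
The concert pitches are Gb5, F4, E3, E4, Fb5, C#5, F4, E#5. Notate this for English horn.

Db6 C5 B3 B4 Cb6 G#5 C5 B#5

The English horn sounds a perfect fifth below written, so the written part must be a perfect fifth above concert — transpose each note up.
Gb5 becomes Db6
F4 becomes C5
E3 becomes B3
E4 becomes B4
Fb5 becomes Cb6
C#5 becomes G#5
F4 becomes C5
E#5 becomes B#5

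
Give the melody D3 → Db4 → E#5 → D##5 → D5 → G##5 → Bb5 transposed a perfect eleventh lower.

D3 down a perfect eleventh is A1.
Db4: an eleventh down reaches A, and 17 semitones makes it Ab2.
A perfect eleventh down from E#5 gives B#3.
A perfect eleventh down from D##5 gives A##3.
D5 down a perfect eleventh is A3.
A perfect eleventh down from G##5 gives D##4.
Bb5 down a perfect eleventh is F4.

A1 Ab2 B#3 A##3 A3 D##4 F4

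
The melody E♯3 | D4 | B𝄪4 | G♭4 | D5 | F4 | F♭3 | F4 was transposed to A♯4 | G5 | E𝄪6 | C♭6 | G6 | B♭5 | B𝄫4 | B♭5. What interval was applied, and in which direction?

up a perfect eleventh

From E#3 to A#4 is 11 letter names — an eleventh of some quality.
E#3 to A#4 is 17 semitones, which makes it a perfect eleventh; the second version is higher, so the direction is up.
Checking another pair — F4 → Bb5 — gives the same interval.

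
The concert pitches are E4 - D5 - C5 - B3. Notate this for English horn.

Written C4 sounds as F3 on the English horn, so concert pitches are written a perfect fifth up.
E4 becomes B4
D5 becomes A5
C5 becomes G5
B3 becomes F#4

B4 A5 G5 F#4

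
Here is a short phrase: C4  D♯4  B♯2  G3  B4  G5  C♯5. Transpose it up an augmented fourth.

F#4 G##4 E##3 C#4 E#5 C#6 F##5

C4 to F#4
D#4 to G##4
B#2 to E##3
G3 to C#4
B4 to E#5
G5 to C#6
C#5 to F##5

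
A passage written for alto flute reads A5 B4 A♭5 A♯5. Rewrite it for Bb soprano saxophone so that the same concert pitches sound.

First find concert pitch: the alto flute sounds a perfect fourth below written, so A5 B4 A♭5 A♯5 sounds E5 F#4 Eb5 E#5.
Then write for Bb soprano saxophone: it sounds a major second below written, so the part must be a major second above concert.
E5 → F#5
F#4 → G#4
Eb5 → F5
E#5 → F##5

F#5 G#4 F5 F##5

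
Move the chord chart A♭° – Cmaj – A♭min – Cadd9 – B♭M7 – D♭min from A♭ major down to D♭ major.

A♭ major down to D♭ major is a perfect fifth; each chord root moves by that interval while the quality stays the same.
A♭°: root A♭ down a perfect fifth → Db, giving Db°.
Cmaj: root C down a perfect fifth → F, giving Fmaj.
A♭min: root A♭ down a perfect fifth → Db, giving Dbmin.
Cadd9: root C down a perfect fifth → F, giving Fadd9.
B♭M7: root B♭ down a perfect fifth → Eb, giving EbM7.
D♭min: root D♭ down a perfect fifth → Gb, giving Gbmin.

Db° Fmaj Dbmin Fadd9 EbM7 Gbmin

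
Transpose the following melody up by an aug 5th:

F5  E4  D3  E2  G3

An augmented fifth up from F5 gives C#6.
E4: a fifth up reaches B, and 8 semitones makes it B#4.
An augmented fifth up from D3 gives A#3.
E2: a fifth up reaches B, and 8 semitones makes it B#2.
G3 up an augmented fifth is D#4.

C#6 B#4 A#3 B#2 D#4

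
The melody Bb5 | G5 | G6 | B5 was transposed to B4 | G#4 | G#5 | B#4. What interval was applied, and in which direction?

Take the first pair: Bb5 → B4. B to B spans 8 letter names, so the interval is some kind of octave.
B4 to Bb5 is 11 semitones, which makes it a diminished octave; the second version is lower, so the direction is down.
Checking another pair — B5 → B#4 — gives the same interval.

down a diminished octave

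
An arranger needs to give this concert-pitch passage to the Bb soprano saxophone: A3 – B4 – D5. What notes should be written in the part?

B3 C#5 E5

The Bb soprano saxophone sounds a major second below written, so the written part must be a major second above concert — transpose each note up.
A3 -> B3
B4 -> C#5
D5 -> E5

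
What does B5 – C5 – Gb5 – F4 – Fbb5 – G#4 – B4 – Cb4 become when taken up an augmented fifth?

F##6 G#5 D6 C#5 Cb6 D##5 F##5 G4

B5 up an augmented fifth is F##6.
C5 up an augmented fifth is G#5.
An augmented fifth up from Gb5 gives D6.
An augmented fifth up from F4 gives C#5.
Fbb5: a fifth up reaches C, and 8 semitones makes it Cb6.
G#4: a fifth up reaches D, and 8 semitones makes it D##5.
B4 up an augmented fifth is F##5.
Cb4 up an augmented fifth is G4.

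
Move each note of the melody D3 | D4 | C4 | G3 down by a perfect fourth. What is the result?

D3: a fourth down reaches A, and 5 semitones makes it A2.
D4: a fourth down reaches A, and 5 semitones makes it A3.
A perfect fourth down from C4 gives G3.
G3: a fourth down reaches D, and 5 semitones makes it D3.

A2 A3 G3 D3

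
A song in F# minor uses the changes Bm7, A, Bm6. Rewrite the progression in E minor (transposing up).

F# minor up to E minor is a minor seventh; each chord root moves by that interval while the quality stays the same.
Bm7: root B up a minor seventh → A, giving Am7.
A: root A up a minor seventh → G, giving G.
Bm6: root B up a minor seventh → A, giving Am6.

Am7 G Am6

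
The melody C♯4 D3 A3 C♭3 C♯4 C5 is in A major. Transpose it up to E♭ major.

A major to E♭ major up is a diminished fifth, so every note moves up by that interval.
C#4 → G4
D3 → Ab3
A3 → Eb4
Cb3 → Gbb3
C#4 → G4
C5 → Gb5

G4 Ab3 Eb4 Gbb3 G4 Gb5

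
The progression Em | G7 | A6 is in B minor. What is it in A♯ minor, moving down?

D#m F#7 G#6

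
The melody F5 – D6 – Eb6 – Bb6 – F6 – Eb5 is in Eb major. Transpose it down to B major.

Eb major to B major down is a diminished fourth, so every note moves down by that interval.
F5 becomes C#5
D6 becomes A#5
Eb6 becomes B5
Bb6 becomes F#6
F6 becomes C#6
Eb5 becomes B4

C#5 A#5 B5 F#6 C#6 B4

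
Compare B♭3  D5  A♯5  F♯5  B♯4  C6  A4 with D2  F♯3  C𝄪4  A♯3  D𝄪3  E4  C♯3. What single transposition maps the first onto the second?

Take the first pair: Bb3 → D2. B to D spans 13 letter names, so the interval is some kind of thirteenth.
D2 to Bb3 is 20 semitones, which makes it a minor thirteenth; the second version is lower, so the direction is down.
Checking another pair — A4 → C#3 — gives the same interval.

down a minor thirteenth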